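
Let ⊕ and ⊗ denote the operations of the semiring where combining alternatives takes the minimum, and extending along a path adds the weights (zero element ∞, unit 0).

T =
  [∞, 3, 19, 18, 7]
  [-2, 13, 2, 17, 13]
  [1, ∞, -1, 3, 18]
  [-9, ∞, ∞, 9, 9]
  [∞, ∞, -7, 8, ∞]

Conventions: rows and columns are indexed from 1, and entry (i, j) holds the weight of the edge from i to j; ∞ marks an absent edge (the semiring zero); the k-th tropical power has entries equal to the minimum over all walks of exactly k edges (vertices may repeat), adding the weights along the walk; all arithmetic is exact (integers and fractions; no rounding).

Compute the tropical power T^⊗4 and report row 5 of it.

T^⊗2:
  [1, 16, 0, 15, 16]
  [3, 1, 1, 5, 5]
  [-6, 4, -2, 2, 8]
  [0, -6, 2, 9, -2]
  [-6, ∞, -8, -4, 11]
T^⊗3:
  [1, 4, -1, 3, 8]
  [-4, 6, -2, 4, 10]
  [-7, -3, -3, 1, 1]
  [-8, 3, -9, 5, 7]
  [-13, -3, -9, -5, 1]
T^⊗4:
  [-6, 4, -2, 2, 8]
  [-5, -1, -3, 1, 3]
  [-8, -4, -6, 0, 0]
  [-8, -5, -10, -6, -1]
  [-14, -10, -10, -6, -6]
Answer: row 5 of T^⊗4 = [-14, -10, -10, -6, -6]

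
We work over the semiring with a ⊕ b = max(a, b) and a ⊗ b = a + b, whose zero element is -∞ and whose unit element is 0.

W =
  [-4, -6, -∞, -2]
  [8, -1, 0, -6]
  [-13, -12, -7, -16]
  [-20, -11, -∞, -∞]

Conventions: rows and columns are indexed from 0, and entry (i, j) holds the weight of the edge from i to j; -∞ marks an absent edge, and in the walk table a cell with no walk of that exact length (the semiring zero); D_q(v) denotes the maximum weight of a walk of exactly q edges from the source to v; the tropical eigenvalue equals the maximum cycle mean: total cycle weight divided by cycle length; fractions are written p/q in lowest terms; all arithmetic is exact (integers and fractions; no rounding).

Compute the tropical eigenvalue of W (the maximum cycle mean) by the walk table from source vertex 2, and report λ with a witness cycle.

q=0: [-∞, -∞, 0, -∞]
q=1: [-13, -12, -7, -16]
q=2: [-4, -13, -12, -15]
q=3: [-5, -10, -13, -6]
q=4: [-2, -11, -10, -7]
Optimal cycle mean attained by: cycle 0->1->0, total (-6) + 8, length 2.
Answer: λ = 1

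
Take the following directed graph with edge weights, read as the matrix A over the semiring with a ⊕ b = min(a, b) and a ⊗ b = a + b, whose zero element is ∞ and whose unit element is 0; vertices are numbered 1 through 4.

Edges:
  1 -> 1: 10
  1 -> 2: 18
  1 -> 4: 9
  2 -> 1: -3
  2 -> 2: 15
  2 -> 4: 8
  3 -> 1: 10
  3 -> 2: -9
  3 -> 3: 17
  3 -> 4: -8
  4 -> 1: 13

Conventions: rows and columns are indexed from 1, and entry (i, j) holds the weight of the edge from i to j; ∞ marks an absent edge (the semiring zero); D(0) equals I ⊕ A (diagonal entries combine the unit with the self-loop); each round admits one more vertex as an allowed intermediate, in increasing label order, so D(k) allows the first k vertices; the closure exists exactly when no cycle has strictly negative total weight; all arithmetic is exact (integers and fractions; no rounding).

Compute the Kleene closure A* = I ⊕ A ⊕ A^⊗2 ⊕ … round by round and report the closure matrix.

D(0):
  [0, 18, ∞, 9]
  [-3, 0, ∞, 8]
  [10, -9, 0, -8]
  [13, ∞, ∞, 0]
D(1):
  [0, 18, ∞, 9]
  [-3, 0, ∞, 6]
  [10, -9, 0, -8]
  [13, 31, ∞, 0]
D(2):
  [0, 18, ∞, 9]
  [-3, 0, ∞, 6]
  [-12, -9, 0, -8]
  [13, 31, ∞, 0]
D(3):
  [0, 18, ∞, 9]
  [-3, 0, ∞, 6]
  [-12, -9, 0, -8]
  [13, 31, ∞, 0]
D(4):
  [0, 18, ∞, 9]
  [-3, 0, ∞, 6]
  [-12, -9, 0, -8]
  [13, 31, ∞, 0]
Answer: A* = [[0, 18, ∞, 9], [-3, 0, ∞, 6], [-12, -9, 0, -8], [13, 31, ∞, 0]]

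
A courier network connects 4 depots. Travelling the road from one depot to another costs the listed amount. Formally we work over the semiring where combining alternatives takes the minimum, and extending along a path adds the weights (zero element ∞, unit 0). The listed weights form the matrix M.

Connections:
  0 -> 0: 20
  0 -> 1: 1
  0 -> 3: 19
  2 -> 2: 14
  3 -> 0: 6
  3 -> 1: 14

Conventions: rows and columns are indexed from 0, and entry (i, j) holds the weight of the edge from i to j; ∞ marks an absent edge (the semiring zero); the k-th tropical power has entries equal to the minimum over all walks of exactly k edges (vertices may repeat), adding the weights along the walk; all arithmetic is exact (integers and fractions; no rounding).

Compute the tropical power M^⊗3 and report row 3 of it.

M^⊗2:
  [25, 21, ∞, 39]
  [∞, ∞, ∞, ∞]
  [∞, ∞, 28, ∞]
  [26, 7, ∞, 25]
M^⊗3:
  [45, 26, ∞, 44]
  [∞, ∞, ∞, ∞]
  [∞, ∞, 42, ∞]
  [31, 27, ∞, 45]
Answer: row 3 of M^⊗3 = [31, 27, ∞, 45]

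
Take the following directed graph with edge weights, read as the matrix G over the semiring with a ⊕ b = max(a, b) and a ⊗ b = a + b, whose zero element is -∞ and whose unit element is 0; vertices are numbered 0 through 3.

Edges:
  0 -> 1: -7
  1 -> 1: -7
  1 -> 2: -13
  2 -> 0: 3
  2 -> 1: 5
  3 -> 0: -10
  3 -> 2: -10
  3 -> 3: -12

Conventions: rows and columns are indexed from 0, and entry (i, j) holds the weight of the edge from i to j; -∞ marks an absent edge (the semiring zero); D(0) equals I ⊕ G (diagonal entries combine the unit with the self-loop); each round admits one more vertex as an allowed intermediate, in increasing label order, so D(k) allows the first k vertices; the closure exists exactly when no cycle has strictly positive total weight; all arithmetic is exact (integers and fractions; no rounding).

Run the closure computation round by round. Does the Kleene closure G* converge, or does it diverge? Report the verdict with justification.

D(0):
  [0, -7, -∞, -∞]
  [-∞, 0, -13, -∞]
  [3, 5, 0, -∞]
  [-10, -∞, -10, 0]
D(1):
  [0, -7, -∞, -∞]
  [-∞, 0, -13, -∞]
  [3, 5, 0, -∞]
  [-10, -17, -10, 0]
D(2):
  [0, -7, -20, -∞]
  [-∞, 0, -13, -∞]
  [3, 5, 0, -∞]
  [-10, -17, -10, 0]
D(3):
  [0, -7, -20, -∞]
  [-10, 0, -13, -∞]
  [3, 5, 0, -∞]
  [-7, -5, -10, 0]
D(4):
  [0, -7, -20, -∞]
  [-10, 0, -13, -∞]
  [3, 5, 0, -∞]
  [-7, -5, -10, 0]
Key observation: every diagonal entry stays at the unit through all rounds, so no improving cycle exists.
Answer: CONVERGES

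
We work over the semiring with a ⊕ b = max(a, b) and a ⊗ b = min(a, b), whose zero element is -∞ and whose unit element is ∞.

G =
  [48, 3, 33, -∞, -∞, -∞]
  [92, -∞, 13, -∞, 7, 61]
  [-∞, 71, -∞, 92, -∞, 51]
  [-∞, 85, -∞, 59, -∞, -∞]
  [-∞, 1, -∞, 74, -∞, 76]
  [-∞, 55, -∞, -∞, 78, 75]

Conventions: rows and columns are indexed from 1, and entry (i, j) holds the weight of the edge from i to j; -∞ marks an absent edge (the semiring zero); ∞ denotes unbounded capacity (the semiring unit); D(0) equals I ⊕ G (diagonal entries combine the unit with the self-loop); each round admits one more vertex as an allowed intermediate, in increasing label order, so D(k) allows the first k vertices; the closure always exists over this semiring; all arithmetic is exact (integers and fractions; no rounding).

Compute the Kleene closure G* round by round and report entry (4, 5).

D(0):
  [∞, 3, 33, -∞, -∞, -∞]
  [92, ∞, 13, -∞, 7, 61]
  [-∞, 71, ∞, 92, -∞, 51]
  [-∞, 85, -∞, ∞, -∞, -∞]
  [-∞, 1, -∞, 74, ∞, 76]
  [-∞, 55, -∞, -∞, 78, ∞]
D(1):
  [∞, 3, 33, -∞, -∞, -∞]
  [92, ∞, 33, -∞, 7, 61]
  [-∞, 71, ∞, 92, -∞, 51]
  [-∞, 85, -∞, ∞, -∞, -∞]
  [-∞, 1, -∞, 74, ∞, 76]
  [-∞, 55, -∞, -∞, 78, ∞]
D(2):
  [∞, 3, 33, -∞, 3, 3]
  [92, ∞, 33, -∞, 7, 61]
  [71, 71, ∞, 92, 7, 61]
  [85, 85, 33, ∞, 7, 61]
  [1, 1, 1, 74, ∞, 76]
  [55, 55, 33, -∞, 78, ∞]
D(3):
  [∞, 33, 33, 33, 7, 33]
  [92, ∞, 33, 33, 7, 61]
  [71, 71, ∞, 92, 7, 61]
  [85, 85, 33, ∞, 7, 61]
  [1, 1, 1, 74, ∞, 76]
  [55, 55, 33, 33, 78, ∞]
D(4):
  [∞, 33, 33, 33, 7, 33]
  [92, ∞, 33, 33, 7, 61]
  [85, 85, ∞, 92, 7, 61]
  [85, 85, 33, ∞, 7, 61]
  [74, 74, 33, 74, ∞, 76]
  [55, 55, 33, 33, 78, ∞]
D(5):
  [∞, 33, 33, 33, 7, 33]
  [92, ∞, 33, 33, 7, 61]
  [85, 85, ∞, 92, 7, 61]
  [85, 85, 33, ∞, 7, 61]
  [74, 74, 33, 74, ∞, 76]
  [74, 74, 33, 74, 78, ∞]
D(6):
  [∞, 33, 33, 33, 33, 33]
  [92, ∞, 33, 61, 61, 61]
  [85, 85, ∞, 92, 61, 61]
  [85, 85, 33, ∞, 61, 61]
  [74, 74, 33, 74, ∞, 76]
  [74, 74, 33, 74, 78, ∞]
Answer: G*[4][5] = 61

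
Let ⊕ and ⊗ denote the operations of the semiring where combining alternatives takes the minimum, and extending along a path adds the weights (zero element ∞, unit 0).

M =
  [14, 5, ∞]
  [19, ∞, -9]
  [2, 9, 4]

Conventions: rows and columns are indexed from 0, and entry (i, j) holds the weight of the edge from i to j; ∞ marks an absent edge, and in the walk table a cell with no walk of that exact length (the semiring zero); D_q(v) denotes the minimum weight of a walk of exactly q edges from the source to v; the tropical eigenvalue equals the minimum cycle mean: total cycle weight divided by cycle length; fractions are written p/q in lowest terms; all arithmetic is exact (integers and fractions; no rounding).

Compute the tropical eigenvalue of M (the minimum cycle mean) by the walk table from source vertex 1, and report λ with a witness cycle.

q=0: [∞, 0, ∞]
q=1: [19, ∞, -9]
q=2: [-7, 0, -5]
q=3: [-3, -2, -9]
Optimal cycle mean attained by: cycle 0->1->2->0, total 5 + (-9) + 2, length 3.
Answer: λ = -2/3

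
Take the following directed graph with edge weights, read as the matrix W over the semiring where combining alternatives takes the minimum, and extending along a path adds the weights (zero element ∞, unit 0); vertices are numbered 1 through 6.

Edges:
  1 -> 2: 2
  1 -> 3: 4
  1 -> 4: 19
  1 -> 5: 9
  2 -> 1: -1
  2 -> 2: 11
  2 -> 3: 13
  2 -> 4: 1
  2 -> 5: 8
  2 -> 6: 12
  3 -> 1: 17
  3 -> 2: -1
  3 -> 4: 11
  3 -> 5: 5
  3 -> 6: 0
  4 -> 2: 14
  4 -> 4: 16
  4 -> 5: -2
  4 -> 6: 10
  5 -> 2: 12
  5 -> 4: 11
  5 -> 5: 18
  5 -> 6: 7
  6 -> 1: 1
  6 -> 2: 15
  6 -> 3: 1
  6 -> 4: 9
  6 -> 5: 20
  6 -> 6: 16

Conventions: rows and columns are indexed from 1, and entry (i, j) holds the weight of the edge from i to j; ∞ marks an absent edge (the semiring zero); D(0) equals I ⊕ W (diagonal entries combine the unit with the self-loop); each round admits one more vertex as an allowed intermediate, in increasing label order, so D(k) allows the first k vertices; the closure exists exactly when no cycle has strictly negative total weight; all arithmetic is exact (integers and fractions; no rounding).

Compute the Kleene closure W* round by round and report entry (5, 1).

D(0):
  [0, 2, 4, 19, 9, ∞]
  [-1, 0, 13, 1, 8, 12]
  [17, -1, 0, 11, 5, 0]
  [∞, 14, ∞, 0, -2, 10]
  [∞, 12, ∞, 11, 0, 7]
  [1, 15, 1, 9, 20, 0]
D(1):
  [0, 2, 4, 19, 9, ∞]
  [-1, 0, 3, 1, 8, 12]
  [17, -1, 0, 11, 5, 0]
  [∞, 14, ∞, 0, -2, 10]
  [∞, 12, ∞, 11, 0, 7]
  [1, 3, 1, 9, 10, 0]
D(2):
  [0, 2, 4, 3, 9, 14]
  [-1, 0, 3, 1, 8, 12]
  [-2, -1, 0, 0, 5, 0]
  [13, 14, 17, 0, -2, 10]
  [11, 12, 15, 11, 0, 7]
  [1, 3, 1, 4, 10, 0]
D(3):
  [0, 2, 4, 3, 9, 4]
  [-1, 0, 3, 1, 8, 3]
  [-2, -1, 0, 0, 5, 0]
  [13, 14, 17, 0, -2, 10]
  [11, 12, 15, 11, 0, 7]
  [-1, 0, 1, 1, 6, 0]
D(4):
  [0, 2, 4, 3, 1, 4]
  [-1, 0, 3, 1, -1, 3]
  [-2, -1, 0, 0, -2, 0]
  [13, 14, 17, 0, -2, 10]
  [11, 12, 15, 11, 0, 7]
  [-1, 0, 1, 1, -1, 0]
D(5):
  [0, 2, 4, 3, 1, 4]
  [-1, 0, 3, 1, -1, 3]
  [-2, -1, 0, 0, -2, 0]
  [9, 10, 13, 0, -2, 5]
  [11, 12, 15, 11, 0, 7]
  [-1, 0, 1, 1, -1, 0]
D(6):
  [0, 2, 4, 3, 1, 4]
  [-1, 0, 3, 1, -1, 3]
  [-2, -1, 0, 0, -2, 0]
  [4, 5, 6, 0, -2, 5]
  [6, 7, 8, 8, 0, 7]
  [-1, 0, 1, 1, -1, 0]
Answer: W*[5][1] = 6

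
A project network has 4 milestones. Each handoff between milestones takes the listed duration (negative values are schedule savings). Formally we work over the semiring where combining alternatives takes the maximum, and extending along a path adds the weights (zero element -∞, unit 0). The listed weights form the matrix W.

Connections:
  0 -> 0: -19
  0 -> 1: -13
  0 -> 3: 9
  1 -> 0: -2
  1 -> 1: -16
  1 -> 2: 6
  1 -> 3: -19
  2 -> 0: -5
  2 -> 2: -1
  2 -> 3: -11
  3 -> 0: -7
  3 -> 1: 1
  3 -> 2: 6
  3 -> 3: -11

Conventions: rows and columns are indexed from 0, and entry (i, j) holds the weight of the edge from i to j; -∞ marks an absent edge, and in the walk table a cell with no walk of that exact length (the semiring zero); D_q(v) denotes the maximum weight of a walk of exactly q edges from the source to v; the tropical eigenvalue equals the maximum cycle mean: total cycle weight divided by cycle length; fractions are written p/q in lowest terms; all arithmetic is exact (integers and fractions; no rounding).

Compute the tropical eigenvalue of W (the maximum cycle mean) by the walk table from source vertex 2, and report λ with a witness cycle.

q=0: [-∞, -∞, 0, -∞]
q=1: [-5, -∞, -1, -11]
q=2: [-6, -10, -2, 4]
q=3: [-3, 5, 10, 3]
q=4: [5, 4, 11, 6]
Optimal cycle mean attained by: cycle 0->3->2->0, total 9 + 6 + (-5), length 3.
Answer: λ = 10/3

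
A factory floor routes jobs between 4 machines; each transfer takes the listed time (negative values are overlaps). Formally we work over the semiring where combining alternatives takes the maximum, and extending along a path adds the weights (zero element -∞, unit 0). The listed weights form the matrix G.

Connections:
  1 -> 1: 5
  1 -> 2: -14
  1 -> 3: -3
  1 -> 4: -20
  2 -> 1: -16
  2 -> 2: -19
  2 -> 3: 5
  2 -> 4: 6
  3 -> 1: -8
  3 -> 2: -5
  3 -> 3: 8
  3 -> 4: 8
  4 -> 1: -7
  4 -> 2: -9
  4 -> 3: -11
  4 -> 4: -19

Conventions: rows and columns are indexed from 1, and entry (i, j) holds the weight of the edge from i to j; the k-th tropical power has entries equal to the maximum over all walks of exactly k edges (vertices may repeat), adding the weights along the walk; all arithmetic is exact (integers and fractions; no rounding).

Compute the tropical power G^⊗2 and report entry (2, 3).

G^⊗2:
  [10, -8, 5, 5]
  [-1, 0, 13, 13]
  [1, 3, 16, 16]
  [-2, -16, -3, -3]
Key observation: the optimum is the walk 2->3->3, with weight 5 + 8 = 13.
Optimal value attained by: walk 2->3->3.
Answer: (G^⊗2)[2][3] = 13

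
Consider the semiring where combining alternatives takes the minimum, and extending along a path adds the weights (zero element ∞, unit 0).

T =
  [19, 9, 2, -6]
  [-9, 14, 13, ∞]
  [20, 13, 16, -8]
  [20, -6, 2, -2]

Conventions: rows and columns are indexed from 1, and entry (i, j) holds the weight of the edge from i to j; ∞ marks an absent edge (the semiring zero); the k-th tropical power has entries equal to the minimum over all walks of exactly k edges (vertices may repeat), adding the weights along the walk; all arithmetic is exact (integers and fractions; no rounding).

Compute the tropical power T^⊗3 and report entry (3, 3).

T^⊗2:
  [0, -12, -4, -8]
  [5, 0, -7, -15]
  [4, -14, -6, -10]
  [-15, -8, 0, -6]
T^⊗3:
  [-21, -14, -6, -12]
  [-9, -21, -13, -17]
  [-23, -16, -8, -14]
  [-17, -12, -13, -21]
Key observation: the optimum is the walk 3->4->4->3, with weight (-8) + (-2) + 2 = -8.
Optimal value attained by: walk 3->4->4->3.
Answer: (T^⊗3)[3][3] = -8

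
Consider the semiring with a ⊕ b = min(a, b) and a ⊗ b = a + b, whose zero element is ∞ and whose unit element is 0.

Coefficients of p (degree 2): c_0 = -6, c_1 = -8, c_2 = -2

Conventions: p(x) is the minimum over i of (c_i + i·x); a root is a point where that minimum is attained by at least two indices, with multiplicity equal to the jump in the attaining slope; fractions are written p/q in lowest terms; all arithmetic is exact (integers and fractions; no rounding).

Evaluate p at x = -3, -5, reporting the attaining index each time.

p(-3) = min(-6+0·(-3)=-6, -8+1·(-3)=-11, -2+2·(-3)=-8) = -11 (attained by i=1)
p(-5) = min(-6+0·(-5)=-6, -8+1·(-5)=-13, -2+2·(-5)=-12) = -13 (attained by i=1)
Answer: p(-3) = -11; p(-5) = -13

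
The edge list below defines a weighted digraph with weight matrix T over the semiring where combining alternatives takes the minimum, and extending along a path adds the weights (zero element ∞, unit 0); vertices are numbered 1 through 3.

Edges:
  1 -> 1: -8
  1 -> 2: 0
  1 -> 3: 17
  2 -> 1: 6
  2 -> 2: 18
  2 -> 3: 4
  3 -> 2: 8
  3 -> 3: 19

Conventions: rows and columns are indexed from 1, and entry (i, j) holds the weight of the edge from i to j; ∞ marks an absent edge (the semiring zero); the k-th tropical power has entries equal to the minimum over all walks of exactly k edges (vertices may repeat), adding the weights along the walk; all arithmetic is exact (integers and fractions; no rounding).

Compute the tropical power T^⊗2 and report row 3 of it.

T^⊗2:
  [-16, -8, 4]
  [-2, 6, 22]
  [14, 26, 12]
Answer: row 3 of T^⊗2 = [14, 26, 12]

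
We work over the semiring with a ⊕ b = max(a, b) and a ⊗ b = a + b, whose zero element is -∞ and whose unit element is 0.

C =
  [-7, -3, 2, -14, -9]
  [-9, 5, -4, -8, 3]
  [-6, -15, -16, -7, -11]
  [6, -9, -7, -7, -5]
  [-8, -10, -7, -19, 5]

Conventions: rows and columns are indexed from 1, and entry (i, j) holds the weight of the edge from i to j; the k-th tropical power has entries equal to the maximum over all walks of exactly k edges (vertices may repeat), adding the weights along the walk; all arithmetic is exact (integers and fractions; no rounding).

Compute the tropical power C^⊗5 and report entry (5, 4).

C^⊗2:
  [-4, 2, -5, -5, 0]
  [-2, 10, 1, -3, 8]
  [-1, -9, -4, -14, -6]
  [-1, 3, 8, -8, 0]
  [-3, -5, -2, -14, 10]
C^⊗3:
  [1, 7, -2, -6, 5]
  [3, 15, 6, 2, 13]
  [-8, -4, 1, -11, -1]
  [2, 8, 1, 1, 6]
  [2, 0, 3, -9, 15]
C^⊗4:
  [0, 12, 3, -1, 10]
  [8, 20, 11, 7, 18]
  [-5, 1, -6, -6, 4]
  [7, 13, 4, 0, 11]
  [7, 5, 8, -4, 20]
C^⊗5:
  [5, 17, 8, 4, 15]
  [13, 25, 16, 12, 23]
  [0, 6, -3, -7, 9]
  [6, 18, 9, 5, 16]
  [12, 10, 13, 1, 25]
Key observation: the optimum is the walk 5->5->5->5->3->4, with weight 5 + 5 + 5 + (-7) + (-7) = 1.
Optimal value attained by: walk 5->5->5->5->3->4.
Answer: (C^⊗5)[5][4] = 1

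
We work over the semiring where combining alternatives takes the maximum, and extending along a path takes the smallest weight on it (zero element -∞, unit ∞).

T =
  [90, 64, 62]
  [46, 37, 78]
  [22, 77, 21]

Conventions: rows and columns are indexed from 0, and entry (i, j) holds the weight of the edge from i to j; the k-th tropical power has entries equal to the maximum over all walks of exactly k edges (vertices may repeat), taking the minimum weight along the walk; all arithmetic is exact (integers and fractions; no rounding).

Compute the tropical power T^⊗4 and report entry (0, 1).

T^⊗2:
  [90, 64, 64]
  [46, 77, 46]
  [46, 37, 77]
T^⊗3:
  [90, 64, 64]
  [46, 46, 77]
  [46, 77, 46]
T^⊗4:
  [90, 64, 64]
  [46, 77, 46]
  [46, 46, 77]
Key observation: the optimum is the walk 0->0->0->0->1, with weight 90 min 90 min 90 min 64 = 64.
Optimal value attained by: walk 0->0->0->0->1.
Answer: (T^⊗4)[0][1] = 64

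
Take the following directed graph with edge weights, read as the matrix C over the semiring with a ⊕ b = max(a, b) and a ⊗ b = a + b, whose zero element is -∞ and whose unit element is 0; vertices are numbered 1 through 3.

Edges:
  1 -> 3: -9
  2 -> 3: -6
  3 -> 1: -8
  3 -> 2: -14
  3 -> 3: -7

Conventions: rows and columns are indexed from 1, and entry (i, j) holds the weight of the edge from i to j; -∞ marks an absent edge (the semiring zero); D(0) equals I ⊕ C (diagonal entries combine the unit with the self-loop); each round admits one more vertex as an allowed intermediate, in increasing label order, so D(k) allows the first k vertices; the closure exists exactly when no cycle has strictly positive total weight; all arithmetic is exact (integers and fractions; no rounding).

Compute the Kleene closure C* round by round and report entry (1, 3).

D(0):
  [0, -∞, -9]
  [-∞, 0, -6]
  [-8, -14, 0]
D(1):
  [0, -∞, -9]
  [-∞, 0, -6]
  [-8, -14, 0]
D(2):
  [0, -∞, -9]
  [-∞, 0, -6]
  [-8, -14, 0]
D(3):
  [0, -23, -9]
  [-14, 0, -6]
  [-8, -14, 0]
Answer: C*[1][3] = -9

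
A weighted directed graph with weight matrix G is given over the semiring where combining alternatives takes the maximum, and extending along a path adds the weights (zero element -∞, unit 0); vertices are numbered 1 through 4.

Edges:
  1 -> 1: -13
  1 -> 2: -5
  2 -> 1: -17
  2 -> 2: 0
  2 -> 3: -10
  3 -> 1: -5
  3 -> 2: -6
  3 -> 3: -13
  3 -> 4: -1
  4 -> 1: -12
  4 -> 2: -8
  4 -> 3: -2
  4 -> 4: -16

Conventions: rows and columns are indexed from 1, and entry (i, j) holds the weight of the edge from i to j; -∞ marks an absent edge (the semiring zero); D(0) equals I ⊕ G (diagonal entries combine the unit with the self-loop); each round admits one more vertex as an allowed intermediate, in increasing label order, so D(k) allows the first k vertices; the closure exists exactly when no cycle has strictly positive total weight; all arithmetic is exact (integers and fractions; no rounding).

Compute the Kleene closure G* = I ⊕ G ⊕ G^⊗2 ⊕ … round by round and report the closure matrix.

D(0):
  [0, -5, -∞, -∞]
  [-17, 0, -10, -∞]
  [-5, -6, 0, -1]
  [-12, -8, -2, 0]
D(1):
  [0, -5, -∞, -∞]
  [-17, 0, -10, -∞]
  [-5, -6, 0, -1]
  [-12, -8, -2, 0]
D(2):
  [0, -5, -15, -∞]
  [-17, 0, -10, -∞]
  [-5, -6, 0, -1]
  [-12, -8, -2, 0]
D(3):
  [0, -5, -15, -16]
  [-15, 0, -10, -11]
  [-5, -6, 0, -1]
  [-7, -8, -2, 0]
D(4):
  [0, -5, -15, -16]
  [-15, 0, -10, -11]
  [-5, -6, 0, -1]
  [-7, -8, -2, 0]
Answer: G* = [[0, -5, -15, -16], [-15, 0, -10, -11], [-5, -6, 0, -1], [-7, -8, -2, 0]]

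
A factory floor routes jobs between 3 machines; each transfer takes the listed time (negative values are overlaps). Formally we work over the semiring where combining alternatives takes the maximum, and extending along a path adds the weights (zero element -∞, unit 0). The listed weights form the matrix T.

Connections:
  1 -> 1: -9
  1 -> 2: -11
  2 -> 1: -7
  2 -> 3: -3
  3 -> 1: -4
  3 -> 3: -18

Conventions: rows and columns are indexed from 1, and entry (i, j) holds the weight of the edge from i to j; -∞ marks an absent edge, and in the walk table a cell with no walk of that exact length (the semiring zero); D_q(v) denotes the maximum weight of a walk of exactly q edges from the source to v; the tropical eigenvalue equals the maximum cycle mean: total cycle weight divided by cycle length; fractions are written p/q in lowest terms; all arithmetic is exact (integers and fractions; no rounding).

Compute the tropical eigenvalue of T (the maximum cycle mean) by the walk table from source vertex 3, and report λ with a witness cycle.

q=0: [-∞, -∞, 0]
q=1: [-4, -∞, -18]
q=2: [-13, -15, -36]
q=3: [-22, -24, -18]
Optimal cycle mean attained by: cycle 1->2->3->1, total (-11) + (-3) + (-4), length 3.
Answer: λ = -6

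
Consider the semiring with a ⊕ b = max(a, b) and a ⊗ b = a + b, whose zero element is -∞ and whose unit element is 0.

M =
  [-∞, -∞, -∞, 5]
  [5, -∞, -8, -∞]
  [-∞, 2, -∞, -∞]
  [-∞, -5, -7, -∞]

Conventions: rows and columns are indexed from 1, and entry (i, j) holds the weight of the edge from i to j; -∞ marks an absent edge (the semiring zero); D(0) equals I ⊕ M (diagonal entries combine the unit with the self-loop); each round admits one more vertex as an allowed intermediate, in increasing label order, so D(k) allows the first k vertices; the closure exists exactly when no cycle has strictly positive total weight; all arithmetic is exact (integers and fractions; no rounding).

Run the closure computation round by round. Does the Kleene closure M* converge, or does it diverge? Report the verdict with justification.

D(0):
  [0, -∞, -∞, 5]
  [5, 0, -8, -∞]
  [-∞, 2, 0, -∞]
  [-∞, -5, -7, 0]
D(1):
  [0, -∞, -∞, 5]
  [5, 0, -8, 10]
  [-∞, 2, 0, -∞]
  [-∞, -5, -7, 0]
Detection: at round 2, diagonal entry (4, 4) turns strictly positive.
Key observation: the cycle 4->2->1->4 has total weight (-5) + 5 + 5, which is strictly positive.
Answer: DIVERGES — positive cycle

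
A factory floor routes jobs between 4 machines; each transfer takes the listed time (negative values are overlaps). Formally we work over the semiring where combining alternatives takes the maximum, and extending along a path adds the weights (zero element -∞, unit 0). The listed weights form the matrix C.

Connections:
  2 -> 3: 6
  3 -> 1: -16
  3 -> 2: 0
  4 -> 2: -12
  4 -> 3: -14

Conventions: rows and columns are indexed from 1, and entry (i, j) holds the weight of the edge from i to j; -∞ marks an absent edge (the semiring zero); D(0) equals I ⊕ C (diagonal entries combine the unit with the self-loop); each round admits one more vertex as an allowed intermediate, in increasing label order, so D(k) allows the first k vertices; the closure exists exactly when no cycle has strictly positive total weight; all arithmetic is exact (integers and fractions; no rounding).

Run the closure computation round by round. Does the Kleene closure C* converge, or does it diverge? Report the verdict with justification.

D(0):
  [0, -∞, -∞, -∞]
  [-∞, 0, 6, -∞]
  [-16, 0, 0, -∞]
  [-∞, -12, -14, 0]
D(1):
  [0, -∞, -∞, -∞]
  [-∞, 0, 6, -∞]
  [-16, 0, 0, -∞]
  [-∞, -12, -14, 0]
Detection: at round 2, diagonal entry (3, 3) turns strictly positive.
Key observation: the cycle 3->2->3 has total weight 0 + 6, which is strictly positive.
Answer: DIVERGES — positive cycle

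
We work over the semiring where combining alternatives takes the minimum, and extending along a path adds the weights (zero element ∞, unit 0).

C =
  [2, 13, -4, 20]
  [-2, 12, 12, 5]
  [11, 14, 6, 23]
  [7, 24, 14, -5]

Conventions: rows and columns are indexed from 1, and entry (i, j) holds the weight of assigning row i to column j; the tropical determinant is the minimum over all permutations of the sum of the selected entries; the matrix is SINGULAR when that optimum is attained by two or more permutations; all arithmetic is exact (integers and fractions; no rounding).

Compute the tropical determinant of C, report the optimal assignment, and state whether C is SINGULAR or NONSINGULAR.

σ = (1, 2, 3, 4): 2 + 12 + 6 + (-5) = 15
σ = (1, 2, 4, 3): 2 + 12 + 23 + 14 = 51
σ = (1, 3, 2, 4): 2 + 12 + 14 + (-5) = 23
σ = (1, 3, 4, 2): 2 + 12 + 23 + 24 = 61
σ = (1, 4, 2, 3): 2 + 5 + 14 + 14 = 35
σ = (1, 4, 3, 2): 2 + 5 + 6 + 24 = 37
σ = (2, 1, 3, 4): 13 + (-2) + 6 + (-5) = 12
σ = (2, 1, 4, 3): 13 + (-2) + 23 + 14 = 48
σ = (2, 3, 1, 4): 13 + 12 + 11 + (-5) = 31
σ = (2, 3, 4, 1): 13 + 12 + 23 + 7 = 55
σ = (2, 4, 1, 3): 13 + 5 + 11 + 14 = 43
σ = (2, 4, 3, 1): 13 + 5 + 6 + 7 = 31
σ = (3, 1, 2, 4): (-4) + (-2) + 14 + (-5) = 3
σ = (3, 1, 4, 2): (-4) + (-2) + 23 + 24 = 41
σ = (3, 2, 1, 4): (-4) + 12 + 11 + (-5) = 14
σ = (3, 2, 4, 1): (-4) + 12 + 23 + 7 = 38
σ = (3, 4, 1, 2): (-4) + 5 + 11 + 24 = 36
σ = (3, 4, 2, 1): (-4) + 5 + 14 + 7 = 22
σ = (4, 1, 2, 3): 20 + (-2) + 14 + 14 = 46
σ = (4, 1, 3, 2): 20 + (-2) + 6 + 24 = 48
σ = (4, 2, 1, 3): 20 + 12 + 11 + 14 = 57
σ = (4, 2, 3, 1): 20 + 12 + 6 + 7 = 45
σ = (4, 3, 1, 2): 20 + 12 + 11 + 24 = 67
σ = (4, 3, 2, 1): 20 + 12 + 14 + 7 = 53
Optimal value attained by: σ = (3, 1, 2, 4).
Answer: det⊕(C) = 3; verdict: NONSINGULAR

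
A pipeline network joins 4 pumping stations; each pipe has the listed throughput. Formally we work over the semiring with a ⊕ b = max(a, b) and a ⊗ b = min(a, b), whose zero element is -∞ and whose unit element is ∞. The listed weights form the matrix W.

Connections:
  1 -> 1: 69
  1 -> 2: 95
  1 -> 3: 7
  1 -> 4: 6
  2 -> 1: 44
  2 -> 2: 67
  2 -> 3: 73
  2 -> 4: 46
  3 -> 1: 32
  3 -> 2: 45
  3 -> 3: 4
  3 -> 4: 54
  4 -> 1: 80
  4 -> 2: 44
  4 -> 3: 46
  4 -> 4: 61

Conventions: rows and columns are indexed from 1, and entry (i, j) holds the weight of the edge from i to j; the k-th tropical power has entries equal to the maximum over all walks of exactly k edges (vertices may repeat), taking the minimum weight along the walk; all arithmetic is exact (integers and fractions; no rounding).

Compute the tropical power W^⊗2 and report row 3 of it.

W^⊗2:
  [69, 69, 73, 46]
  [46, 67, 67, 54]
  [54, 45, 46, 54]
  [69, 80, 46, 61]
Answer: row 3 of W^⊗2 = [54, 45, 46, 54]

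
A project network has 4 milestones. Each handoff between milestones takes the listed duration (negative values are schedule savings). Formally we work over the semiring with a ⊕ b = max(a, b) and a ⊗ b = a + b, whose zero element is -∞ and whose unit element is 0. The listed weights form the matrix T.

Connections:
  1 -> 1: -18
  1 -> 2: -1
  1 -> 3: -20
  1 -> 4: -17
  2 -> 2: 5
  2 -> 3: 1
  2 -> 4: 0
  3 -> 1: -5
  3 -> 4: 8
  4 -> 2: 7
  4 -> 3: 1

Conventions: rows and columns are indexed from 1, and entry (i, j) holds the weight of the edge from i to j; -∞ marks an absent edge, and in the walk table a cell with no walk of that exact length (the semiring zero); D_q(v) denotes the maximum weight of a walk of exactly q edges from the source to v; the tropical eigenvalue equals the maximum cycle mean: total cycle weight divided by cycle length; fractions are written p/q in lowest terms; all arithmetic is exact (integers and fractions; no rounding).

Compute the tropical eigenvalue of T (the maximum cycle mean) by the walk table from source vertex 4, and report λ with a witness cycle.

q=0: [-∞, -∞, -∞, 0]
q=1: [-∞, 7, 1, -∞]
q=2: [-4, 12, 8, 9]
q=3: [3, 17, 13, 16]
q=4: [8, 23, 18, 21]
Optimal cycle mean attained by: cycle 2->3->4->2, total 1 + 8 + 7, length 3.
Answer: λ = 16/3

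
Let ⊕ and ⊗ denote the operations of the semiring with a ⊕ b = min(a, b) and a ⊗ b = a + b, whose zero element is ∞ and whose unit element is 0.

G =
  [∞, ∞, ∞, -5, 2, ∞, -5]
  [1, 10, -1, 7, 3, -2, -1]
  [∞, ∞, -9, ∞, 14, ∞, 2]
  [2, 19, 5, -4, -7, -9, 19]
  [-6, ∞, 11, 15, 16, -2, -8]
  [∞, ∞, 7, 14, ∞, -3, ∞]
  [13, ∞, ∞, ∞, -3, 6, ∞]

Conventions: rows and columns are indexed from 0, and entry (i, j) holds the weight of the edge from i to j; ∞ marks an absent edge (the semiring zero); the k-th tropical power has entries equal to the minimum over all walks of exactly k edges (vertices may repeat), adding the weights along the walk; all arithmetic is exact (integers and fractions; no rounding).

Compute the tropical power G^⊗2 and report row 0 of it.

G^⊗2:
  [-4, 14, 0, -9, -12, -14, -6]
  [-3, 20, -10, -4, -4, -5, -5]
  [8, ∞, -18, 29, -1, 8, -7]
  [-13, 15, -4, -8, -11, -13, -15]
  [5, 34, 2, -11, -11, -5, -11]
  [16, 33, -2, 10, 7, -6, 9]
  [-9, ∞, 8, 8, 13, -5, -11]
Answer: row 0 of G^⊗2 = [-4, 14, 0, -9, -12, -14, -6]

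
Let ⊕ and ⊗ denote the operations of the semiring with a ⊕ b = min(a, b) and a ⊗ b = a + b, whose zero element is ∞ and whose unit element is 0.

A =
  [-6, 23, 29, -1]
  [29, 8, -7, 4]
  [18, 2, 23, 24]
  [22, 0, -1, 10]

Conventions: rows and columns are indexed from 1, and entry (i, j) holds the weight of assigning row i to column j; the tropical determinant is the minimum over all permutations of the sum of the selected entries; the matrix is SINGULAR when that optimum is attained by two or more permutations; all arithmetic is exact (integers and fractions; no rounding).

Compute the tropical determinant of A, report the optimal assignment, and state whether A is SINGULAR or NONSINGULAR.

σ = (1, 2, 3, 4): (-6) + 8 + 23 + 10 = 35
σ = (1, 2, 4, 3): (-6) + 8 + 24 + (-1) = 25
σ = (1, 3, 2, 4): (-6) + (-7) + 2 + 10 = -1
σ = (1, 3, 4, 2): (-6) + (-7) + 24 + 0 = 11
σ = (1, 4, 2, 3): (-6) + 4 + 2 + (-1) = -1
σ = (1, 4, 3, 2): (-6) + 4 + 23 + 0 = 21
σ = (2, 1, 3, 4): 23 + 29 + 23 + 10 = 85
σ = (2, 1, 4, 3): 23 + 29 + 24 + (-1) = 75
σ = (2, 3, 1, 4): 23 + (-7) + 18 + 10 = 44
σ = (2, 3, 4, 1): 23 + (-7) + 24 + 22 = 62
σ = (2, 4, 1, 3): 23 + 4 + 18 + (-1) = 44
σ = (2, 4, 3, 1): 23 + 4 + 23 + 22 = 72
σ = (3, 1, 2, 4): 29 + 29 + 2 + 10 = 70
σ = (3, 1, 4, 2): 29 + 29 + 24 + 0 = 82
σ = (3, 2, 1, 4): 29 + 8 + 18 + 10 = 65
σ = (3, 2, 4, 1): 29 + 8 + 24 + 22 = 83
σ = (3, 4, 1, 2): 29 + 4 + 18 + 0 = 51
σ = (3, 4, 2, 1): 29 + 4 + 2 + 22 = 57
σ = (4, 1, 2, 3): (-1) + 29 + 2 + (-1) = 29
σ = (4, 1, 3, 2): (-1) + 29 + 23 + 0 = 51
σ = (4, 2, 1, 3): (-1) + 8 + 18 + (-1) = 24
σ = (4, 2, 3, 1): (-1) + 8 + 23 + 22 = 52
σ = (4, 3, 1, 2): (-1) + (-7) + 18 + 0 = 10
σ = (4, 3, 2, 1): (-1) + (-7) + 2 + 22 = 16
Optimal value attained by: σ = (1, 3, 2, 4).
Answer: det⊕(A) = -1; verdict: SINGULAR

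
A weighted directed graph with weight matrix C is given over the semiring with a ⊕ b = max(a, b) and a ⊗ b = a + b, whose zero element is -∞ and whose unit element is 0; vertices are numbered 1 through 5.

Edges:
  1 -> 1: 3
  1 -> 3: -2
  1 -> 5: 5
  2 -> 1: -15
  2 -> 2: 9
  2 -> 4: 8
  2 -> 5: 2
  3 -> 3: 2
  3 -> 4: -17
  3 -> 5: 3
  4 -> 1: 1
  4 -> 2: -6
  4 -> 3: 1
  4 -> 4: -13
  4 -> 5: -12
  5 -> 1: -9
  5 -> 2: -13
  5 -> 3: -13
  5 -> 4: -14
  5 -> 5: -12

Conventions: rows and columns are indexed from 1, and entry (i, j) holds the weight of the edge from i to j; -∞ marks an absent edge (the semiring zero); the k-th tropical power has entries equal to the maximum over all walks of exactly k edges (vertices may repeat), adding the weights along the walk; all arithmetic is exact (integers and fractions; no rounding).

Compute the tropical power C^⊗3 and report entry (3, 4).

C^⊗2:
  [6, -8, 1, -9, 8]
  [9, 18, 9, 17, 11]
  [-6, -10, 4, -11, 5]
  [4, 3, 3, 2, 6]
  [-6, -4, -11, -5, -4]
C^⊗3:
  [9, 1, 4, 0, 11]
  [18, 27, 18, 26, 20]
  [-3, -1, 6, -2, 7]
  [7, 12, 5, 11, 9]
  [-3, 5, -4, 4, -1]
Key observation: the optimum is the walk 3->5->2->4, with weight 3 + (-13) + 8 = -2.
Optimal value attained by: walk 3->5->2->4.
Answer: (C^⊗3)[3][4] = -2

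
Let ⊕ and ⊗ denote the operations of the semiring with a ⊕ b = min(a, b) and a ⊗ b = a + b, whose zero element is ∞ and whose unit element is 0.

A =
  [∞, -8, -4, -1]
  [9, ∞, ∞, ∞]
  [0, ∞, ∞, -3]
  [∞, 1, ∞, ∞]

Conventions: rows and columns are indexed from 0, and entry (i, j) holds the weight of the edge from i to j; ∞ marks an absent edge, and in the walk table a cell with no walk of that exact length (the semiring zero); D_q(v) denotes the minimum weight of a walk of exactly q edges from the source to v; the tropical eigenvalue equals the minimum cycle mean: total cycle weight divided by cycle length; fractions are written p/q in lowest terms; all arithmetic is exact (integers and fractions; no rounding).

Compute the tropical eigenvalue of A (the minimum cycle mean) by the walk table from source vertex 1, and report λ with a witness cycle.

q=0: [∞, 0, ∞, ∞]
q=1: [9, ∞, ∞, ∞]
q=2: [∞, 1, 5, 8]
q=3: [5, 9, ∞, 2]
q=4: [18, -3, 1, 4]
Optimal cycle mean attained by: cycle 0->2->0, total (-4) + 0, length 2.
Answer: λ = -2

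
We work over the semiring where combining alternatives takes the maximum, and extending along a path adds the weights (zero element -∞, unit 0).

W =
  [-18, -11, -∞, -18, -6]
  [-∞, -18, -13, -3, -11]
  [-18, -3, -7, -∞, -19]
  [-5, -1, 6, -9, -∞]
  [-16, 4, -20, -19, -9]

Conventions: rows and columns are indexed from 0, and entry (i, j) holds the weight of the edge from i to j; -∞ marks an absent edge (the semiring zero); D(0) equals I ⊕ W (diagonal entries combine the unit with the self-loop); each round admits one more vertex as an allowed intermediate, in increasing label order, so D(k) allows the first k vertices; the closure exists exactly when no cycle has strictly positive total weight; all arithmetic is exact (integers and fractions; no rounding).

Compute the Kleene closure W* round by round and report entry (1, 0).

D(0):
  [0, -11, -∞, -18, -6]
  [-∞, 0, -13, -3, -11]
  [-18, -3, 0, -∞, -19]
  [-5, -1, 6, 0, -∞]
  [-16, 4, -20, -19, 0]
D(1):
  [0, -11, -∞, -18, -6]
  [-∞, 0, -13, -3, -11]
  [-18, -3, 0, -36, -19]
  [-5, -1, 6, 0, -11]
  [-16, 4, -20, -19, 0]
D(2):
  [0, -11, -24, -14, -6]
  [-∞, 0, -13, -3, -11]
  [-18, -3, 0, -6, -14]
  [-5, -1, 6, 0, -11]
  [-16, 4, -9, 1, 0]
D(3):
  [0, -11, -24, -14, -6]
  [-31, 0, -13, -3, -11]
  [-18, -3, 0, -6, -14]
  [-5, 3, 6, 0, -8]
  [-16, 4, -9, 1, 0]
D(4):
  [0, -11, -8, -14, -6]
  [-8, 0, 3, -3, -11]
  [-11, -3, 0, -6, -14]
  [-5, 3, 6, 0, -8]
  [-4, 4, 7, 1, 0]
D(5):
  [0, -2, 1, -5, -6]
  [-8, 0, 3, -3, -11]
  [-11, -3, 0, -6, -14]
  [-5, 3, 6, 0, -8]
  [-4, 4, 7, 1, 0]
Answer: W*[1][0] = -8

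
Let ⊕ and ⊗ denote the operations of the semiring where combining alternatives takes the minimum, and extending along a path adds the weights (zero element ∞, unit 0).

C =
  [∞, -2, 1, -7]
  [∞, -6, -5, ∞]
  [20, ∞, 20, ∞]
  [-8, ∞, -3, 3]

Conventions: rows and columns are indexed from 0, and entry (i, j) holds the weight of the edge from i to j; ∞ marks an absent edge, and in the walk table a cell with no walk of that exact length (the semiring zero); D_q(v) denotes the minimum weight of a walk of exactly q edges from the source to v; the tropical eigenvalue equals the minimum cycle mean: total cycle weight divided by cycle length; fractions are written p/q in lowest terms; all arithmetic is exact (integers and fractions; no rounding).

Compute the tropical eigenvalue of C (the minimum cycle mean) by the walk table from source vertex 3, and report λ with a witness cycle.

q=0: [∞, ∞, ∞, 0]
q=1: [-8, ∞, -3, 3]
q=2: [-5, -10, -7, -15]
q=3: [-23, -16, -18, -12]
q=4: [-20, -25, -22, -30]
Optimal cycle mean attained by: cycle 0->3->0, total (-7) + (-8), length 2.
Answer: λ = -15/2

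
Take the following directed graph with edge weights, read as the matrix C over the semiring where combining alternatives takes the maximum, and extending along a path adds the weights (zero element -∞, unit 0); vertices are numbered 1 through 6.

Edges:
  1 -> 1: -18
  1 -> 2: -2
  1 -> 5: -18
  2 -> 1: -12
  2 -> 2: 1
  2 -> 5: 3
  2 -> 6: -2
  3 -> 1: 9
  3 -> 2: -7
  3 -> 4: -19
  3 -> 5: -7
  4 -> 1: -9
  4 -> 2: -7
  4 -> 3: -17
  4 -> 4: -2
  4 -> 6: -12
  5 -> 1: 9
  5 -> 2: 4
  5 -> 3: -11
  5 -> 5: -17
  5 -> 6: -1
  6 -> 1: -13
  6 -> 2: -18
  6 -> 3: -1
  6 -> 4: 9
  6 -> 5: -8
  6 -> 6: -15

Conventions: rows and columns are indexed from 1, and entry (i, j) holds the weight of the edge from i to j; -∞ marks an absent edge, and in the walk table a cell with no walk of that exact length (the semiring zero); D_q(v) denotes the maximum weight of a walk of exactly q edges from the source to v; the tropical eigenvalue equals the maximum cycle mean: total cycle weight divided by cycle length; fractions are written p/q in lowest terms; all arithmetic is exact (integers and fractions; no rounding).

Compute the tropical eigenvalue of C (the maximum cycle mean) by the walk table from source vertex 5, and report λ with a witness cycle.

q=0: [-∞, -∞, -∞, -∞, 0, -∞]
q=1: [9, 4, -11, -∞, -17, -1]
q=2: [-2, 7, -2, 8, 7, 2]
q=3: [16, 11, 1, 11, 10, 6]
q=4: [19, 14, 5, 15, 14, 9]
q=5: [23, 18, 8, 18, 17, 13]
q=6: [26, 21, 12, 22, 21, 16]
Optimal cycle mean attained by: cycle 2->5->2, total 3 + 4, length 2.
Answer: λ = 7/2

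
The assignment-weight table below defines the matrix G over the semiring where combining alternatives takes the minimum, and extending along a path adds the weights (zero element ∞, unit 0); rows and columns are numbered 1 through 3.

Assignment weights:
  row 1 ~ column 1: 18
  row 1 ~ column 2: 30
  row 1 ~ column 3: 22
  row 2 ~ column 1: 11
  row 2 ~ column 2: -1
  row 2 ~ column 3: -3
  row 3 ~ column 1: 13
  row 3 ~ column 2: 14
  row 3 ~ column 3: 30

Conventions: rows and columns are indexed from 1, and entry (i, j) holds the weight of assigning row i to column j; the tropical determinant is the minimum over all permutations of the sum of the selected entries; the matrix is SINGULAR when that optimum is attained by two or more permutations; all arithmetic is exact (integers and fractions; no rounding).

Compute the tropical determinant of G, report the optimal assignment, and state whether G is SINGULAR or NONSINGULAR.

σ = (1, 2, 3): 18 + (-1) + 30 = 47
σ = (1, 3, 2): 18 + (-3) + 14 = 29
σ = (2, 1, 3): 30 + 11 + 30 = 71
σ = (2, 3, 1): 30 + (-3) + 13 = 40
σ = (3, 1, 2): 22 + 11 + 14 = 47
σ = (3, 2, 1): 22 + (-1) + 13 = 34
Optimal value attained by: σ = (1, 3, 2).
Answer: det⊕(G) = 29; verdict: NONSINGULAR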